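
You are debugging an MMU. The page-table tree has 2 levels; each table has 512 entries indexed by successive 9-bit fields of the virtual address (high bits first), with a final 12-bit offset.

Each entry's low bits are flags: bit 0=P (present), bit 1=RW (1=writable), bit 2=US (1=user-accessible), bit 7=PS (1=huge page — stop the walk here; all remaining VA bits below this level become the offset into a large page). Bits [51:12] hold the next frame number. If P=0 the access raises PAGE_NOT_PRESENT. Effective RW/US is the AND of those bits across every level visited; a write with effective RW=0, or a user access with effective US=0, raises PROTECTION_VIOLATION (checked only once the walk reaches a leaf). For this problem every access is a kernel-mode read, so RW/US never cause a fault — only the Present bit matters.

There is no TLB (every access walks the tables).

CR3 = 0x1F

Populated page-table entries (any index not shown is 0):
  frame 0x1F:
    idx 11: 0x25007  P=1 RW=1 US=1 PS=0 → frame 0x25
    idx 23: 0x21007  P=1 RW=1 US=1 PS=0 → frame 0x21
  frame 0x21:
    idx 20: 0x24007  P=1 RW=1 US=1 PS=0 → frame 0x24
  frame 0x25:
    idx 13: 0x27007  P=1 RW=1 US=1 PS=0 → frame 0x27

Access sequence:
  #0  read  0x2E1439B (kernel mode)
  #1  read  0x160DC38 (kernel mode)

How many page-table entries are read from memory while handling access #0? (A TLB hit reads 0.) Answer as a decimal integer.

Walk each access:
#0 VA=0x2E1439B (r,kernel):
  lvl0: tbl 0x1F, slot 23 ⇒ 0x21007 (P1/RW1/US1/PS0)
  lvl1: tbl 0x21, slot 20 ⇒ 0x24007 (P1/RW1/US1/PS0)
  ⇒ phys 0x2439B  [2 reads]
#1 VA=0x160DC38 (r,kernel):
  lvl0: tbl 0x1F, slot 11 ⇒ 0x25007 (P1/RW1/US1/PS0)
  lvl1: tbl 0x25, slot 13 ⇒ 0x27007 (P1/RW1/US1/PS0)
  ⇒ phys 0x27C38  [2 reads]

Entries read for #0: 2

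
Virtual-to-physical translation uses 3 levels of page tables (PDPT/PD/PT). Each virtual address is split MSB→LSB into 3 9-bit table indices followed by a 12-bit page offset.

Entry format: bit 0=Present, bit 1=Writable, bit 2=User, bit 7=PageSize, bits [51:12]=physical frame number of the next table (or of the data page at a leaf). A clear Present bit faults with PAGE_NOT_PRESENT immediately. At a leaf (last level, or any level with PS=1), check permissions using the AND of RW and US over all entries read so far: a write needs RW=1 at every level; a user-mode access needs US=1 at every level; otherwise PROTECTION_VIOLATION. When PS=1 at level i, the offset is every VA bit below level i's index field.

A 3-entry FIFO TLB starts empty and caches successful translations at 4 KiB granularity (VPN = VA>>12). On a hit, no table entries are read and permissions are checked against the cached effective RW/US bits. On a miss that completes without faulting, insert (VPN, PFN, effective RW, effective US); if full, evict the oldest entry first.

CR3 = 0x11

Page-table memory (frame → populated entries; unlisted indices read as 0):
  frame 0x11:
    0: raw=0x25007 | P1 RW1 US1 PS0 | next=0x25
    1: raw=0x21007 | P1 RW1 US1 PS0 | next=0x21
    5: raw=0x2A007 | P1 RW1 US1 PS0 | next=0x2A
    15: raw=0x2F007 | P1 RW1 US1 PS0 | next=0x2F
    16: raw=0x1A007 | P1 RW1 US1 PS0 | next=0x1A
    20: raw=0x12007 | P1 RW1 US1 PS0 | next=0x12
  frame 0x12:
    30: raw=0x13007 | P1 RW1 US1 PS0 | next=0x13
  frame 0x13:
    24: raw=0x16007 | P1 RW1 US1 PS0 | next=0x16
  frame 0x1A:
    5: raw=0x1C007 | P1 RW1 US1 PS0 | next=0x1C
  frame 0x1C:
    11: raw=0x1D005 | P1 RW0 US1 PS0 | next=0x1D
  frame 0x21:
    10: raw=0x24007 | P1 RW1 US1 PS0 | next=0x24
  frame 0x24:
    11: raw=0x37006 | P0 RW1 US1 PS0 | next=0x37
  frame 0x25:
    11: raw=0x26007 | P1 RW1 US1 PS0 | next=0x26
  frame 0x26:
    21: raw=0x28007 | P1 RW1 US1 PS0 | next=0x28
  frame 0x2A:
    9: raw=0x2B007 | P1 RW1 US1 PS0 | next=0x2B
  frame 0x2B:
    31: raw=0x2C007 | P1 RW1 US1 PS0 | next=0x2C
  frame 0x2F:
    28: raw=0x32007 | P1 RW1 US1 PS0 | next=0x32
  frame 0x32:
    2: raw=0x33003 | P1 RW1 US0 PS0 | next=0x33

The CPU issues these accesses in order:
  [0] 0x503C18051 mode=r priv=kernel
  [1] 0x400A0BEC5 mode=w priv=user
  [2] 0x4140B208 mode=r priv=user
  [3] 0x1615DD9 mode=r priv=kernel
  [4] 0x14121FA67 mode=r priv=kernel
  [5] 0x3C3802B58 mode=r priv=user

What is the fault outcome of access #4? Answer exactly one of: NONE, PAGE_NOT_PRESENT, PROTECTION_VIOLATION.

Per-access translation:
#0 VA=0x503C18051 (r,kernel):
  L0 @0x11[20] → 0x12007  P=1,RW=1,US=1,PS=0
  L1 @0x12[30] → 0x13007  P=1,RW=1,US=1,PS=0
  L2 @0x13[24] → 0x16007  P=1,RW=1,US=1,PS=0
  ⇒ phys 0x16051  [3 reads]
#1 VA=0x400A0BEC5 (w,user):
  L0 @0x11[16] → 0x1A007  P=1,RW=1,US=1,PS=0
  L1 @0x1A[5] → 0x1C007  P=1,RW=1,US=1,PS=0
  L2 @0x1C[11] → 0x1D005  P=1,RW=0,US=1,PS=0
  → PROTECTION_VIOLATION  (3 entries read)
#2 VA=0x4140B208 (r,user):
  L0 @0x11[1] → 0x21007  P=1,RW=1,US=1,PS=0
  L1 @0x21[10] → 0x24007  P=1,RW=1,US=1,PS=0
  L2 @0x24[11] → 0x37006  P=0,RW=1,US=1,PS=0
  → PAGE_NOT_PRESENT  (3 entries read)
#3 VA=0x1615DD9 (r,kernel):
  L0 @0x11[0] → 0x25007  P=1,RW=1,US=1,PS=0
  L1 @0x25[11] → 0x26007  P=1,RW=1,US=1,PS=0
  L2 @0x26[21] → 0x28007  P=1,RW=1,US=1,PS=0
  ⇒ phys 0x28DD9  [3 reads]
#4 VA=0x14121FA67 (r,kernel):
  L0 @0x11[5] → 0x2A007  P=1,RW=1,US=1,PS=0
  L1 @0x2A[9] → 0x2B007  P=1,RW=1,US=1,PS=0
  L2 @0x2B[31] → 0x2C007  P=1,RW=1,US=1,PS=0
  ⇒ phys 0x2CA67  [3 reads]
#5 VA=0x3C3802B58 (r,user):
  L0 @0x11[15] → 0x2F007  P=1,RW=1,US=1,PS=0
  L1 @0x2F[28] → 0x32007  P=1,RW=1,US=1,PS=0
  L2 @0x32[2] → 0x33003  P=1,RW=1,US=0,PS=0
  → PROTECTION_VIOLATION  (3 entries read)

Access #4 fault: NONE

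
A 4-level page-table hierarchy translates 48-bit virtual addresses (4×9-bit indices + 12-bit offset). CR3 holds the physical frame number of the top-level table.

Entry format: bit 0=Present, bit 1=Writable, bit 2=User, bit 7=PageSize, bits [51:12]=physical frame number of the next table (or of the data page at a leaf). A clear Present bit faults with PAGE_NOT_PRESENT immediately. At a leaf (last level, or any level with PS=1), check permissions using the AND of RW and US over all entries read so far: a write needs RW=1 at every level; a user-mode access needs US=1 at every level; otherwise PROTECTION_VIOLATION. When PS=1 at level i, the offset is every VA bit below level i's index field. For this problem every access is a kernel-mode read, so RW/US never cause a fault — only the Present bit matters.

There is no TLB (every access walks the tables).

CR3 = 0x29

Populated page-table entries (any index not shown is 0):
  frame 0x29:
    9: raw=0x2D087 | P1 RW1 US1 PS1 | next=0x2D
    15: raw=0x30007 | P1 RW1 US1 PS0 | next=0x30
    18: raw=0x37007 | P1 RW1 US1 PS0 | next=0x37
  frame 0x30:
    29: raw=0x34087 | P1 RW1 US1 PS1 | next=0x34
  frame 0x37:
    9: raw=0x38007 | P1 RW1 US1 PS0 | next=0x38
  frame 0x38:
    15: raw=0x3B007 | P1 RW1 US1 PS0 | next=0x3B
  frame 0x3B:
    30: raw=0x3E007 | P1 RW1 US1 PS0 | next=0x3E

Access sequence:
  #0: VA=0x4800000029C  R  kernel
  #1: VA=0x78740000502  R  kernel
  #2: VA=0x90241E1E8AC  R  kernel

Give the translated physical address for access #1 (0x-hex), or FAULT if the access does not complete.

Walk each access:
#0 VA=0x4800000029C (r,kernel):
  L0 @0x29[9] → 0x2D087  P=1,RW=1,US=1,PS=1
  ✓ 0x2D29C (huge @L0)  — 1 lookups
#1 VA=0x78740000502 (r,kernel):
  L0 @0x29[15] → 0x30007  P=1,RW=1,US=1,PS=0
  L1 @0x30[29] → 0x34087  P=1,RW=1,US=1,PS=1
  ✓ 0x34502 (huge @L1)  — 2 lookups
#2 VA=0x90241E1E8AC (r,kernel):
  L0 @0x29[18] → 0x37007  P=1,RW=1,US=1,PS=0
  L1 @0x37[9] → 0x38007  P=1,RW=1,US=1,PS=0
  L2 @0x38[15] → 0x3B007  P=1,RW=1,US=1,PS=0
  L3 @0x3B[30] → 0x3E007  P=1,RW=1,US=1,PS=0
  ✓ 0x3E8AC  — 4 lookups

Access #1 PA: 0x34502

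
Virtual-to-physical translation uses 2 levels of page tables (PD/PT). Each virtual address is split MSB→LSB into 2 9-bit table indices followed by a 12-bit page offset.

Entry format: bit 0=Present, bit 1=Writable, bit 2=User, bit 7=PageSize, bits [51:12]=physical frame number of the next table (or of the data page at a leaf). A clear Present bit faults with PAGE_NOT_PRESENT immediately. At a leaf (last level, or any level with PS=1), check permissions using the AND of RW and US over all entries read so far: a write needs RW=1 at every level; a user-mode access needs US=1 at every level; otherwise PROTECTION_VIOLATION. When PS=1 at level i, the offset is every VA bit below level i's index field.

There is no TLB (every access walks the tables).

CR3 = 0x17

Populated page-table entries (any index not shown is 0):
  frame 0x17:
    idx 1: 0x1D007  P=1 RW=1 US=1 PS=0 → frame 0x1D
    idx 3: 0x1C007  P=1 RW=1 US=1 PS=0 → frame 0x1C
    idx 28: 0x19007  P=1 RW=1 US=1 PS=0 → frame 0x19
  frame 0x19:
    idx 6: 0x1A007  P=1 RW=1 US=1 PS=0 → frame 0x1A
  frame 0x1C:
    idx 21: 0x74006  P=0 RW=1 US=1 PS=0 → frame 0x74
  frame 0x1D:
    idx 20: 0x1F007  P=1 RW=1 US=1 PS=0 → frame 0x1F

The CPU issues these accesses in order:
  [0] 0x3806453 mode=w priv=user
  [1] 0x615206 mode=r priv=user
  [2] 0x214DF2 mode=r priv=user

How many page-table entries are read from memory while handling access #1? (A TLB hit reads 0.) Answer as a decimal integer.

Per-access translation:
#0 VA=0x3806453 (w,user):
  L0 @0x17[28] → 0x19007  P=1,RW=1,US=1,PS=0
  L1 @0x19[6] → 0x1A007  P=1,RW=1,US=1,PS=0
  ⇒ phys 0x1A453  [2 reads]
#1 VA=0x615206 (r,user):
  L0 @0x17[3] → 0x1C007  P=1,RW=1,US=1,PS=0
  L1 @0x1C[21] → 0x74006  P=0,RW=1,US=1,PS=0
  → PAGE_NOT_PRESENT  (2 entries read)
#2 VA=0x214DF2 (r,user):
  L0 @0x17[1] → 0x1D007  P=1,RW=1,US=1,PS=0
  L1 @0x1D[20] → 0x1F007  P=1,RW=1,US=1,PS=0
  ⇒ phys 0x1FDF2  [2 reads]

Entries read for #1: 2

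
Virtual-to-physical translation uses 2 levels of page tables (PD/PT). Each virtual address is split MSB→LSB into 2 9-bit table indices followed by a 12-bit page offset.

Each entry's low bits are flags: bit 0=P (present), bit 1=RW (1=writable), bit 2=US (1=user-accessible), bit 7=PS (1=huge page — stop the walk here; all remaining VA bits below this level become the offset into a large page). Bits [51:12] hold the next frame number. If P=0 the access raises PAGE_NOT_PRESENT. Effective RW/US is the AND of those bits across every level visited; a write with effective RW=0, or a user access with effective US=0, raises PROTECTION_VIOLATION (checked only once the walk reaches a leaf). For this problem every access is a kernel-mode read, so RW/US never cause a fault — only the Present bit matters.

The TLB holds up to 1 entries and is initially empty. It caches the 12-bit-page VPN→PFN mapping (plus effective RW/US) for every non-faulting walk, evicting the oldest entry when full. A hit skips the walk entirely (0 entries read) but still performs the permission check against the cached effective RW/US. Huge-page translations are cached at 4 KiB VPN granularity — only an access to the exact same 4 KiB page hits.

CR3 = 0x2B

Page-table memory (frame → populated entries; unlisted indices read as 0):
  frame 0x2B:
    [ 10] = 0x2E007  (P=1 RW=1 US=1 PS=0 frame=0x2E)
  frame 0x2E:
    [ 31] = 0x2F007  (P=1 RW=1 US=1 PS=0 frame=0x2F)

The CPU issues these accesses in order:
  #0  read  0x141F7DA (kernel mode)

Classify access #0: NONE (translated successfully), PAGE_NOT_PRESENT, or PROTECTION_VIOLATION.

Walk each access:
#0 VA=0x141F7DA (r,kernel):
  L0: frame=0x2B idx=10 entry=0x2E007 [P=1 RW=1 US=1 PS=0]
  L1: frame=0x2E idx=31 entry=0x2F007 [P=1 RW=1 US=1 PS=0]
  ✓ 0x2F7DA  — 2 lookups

Access #0 fault: NONE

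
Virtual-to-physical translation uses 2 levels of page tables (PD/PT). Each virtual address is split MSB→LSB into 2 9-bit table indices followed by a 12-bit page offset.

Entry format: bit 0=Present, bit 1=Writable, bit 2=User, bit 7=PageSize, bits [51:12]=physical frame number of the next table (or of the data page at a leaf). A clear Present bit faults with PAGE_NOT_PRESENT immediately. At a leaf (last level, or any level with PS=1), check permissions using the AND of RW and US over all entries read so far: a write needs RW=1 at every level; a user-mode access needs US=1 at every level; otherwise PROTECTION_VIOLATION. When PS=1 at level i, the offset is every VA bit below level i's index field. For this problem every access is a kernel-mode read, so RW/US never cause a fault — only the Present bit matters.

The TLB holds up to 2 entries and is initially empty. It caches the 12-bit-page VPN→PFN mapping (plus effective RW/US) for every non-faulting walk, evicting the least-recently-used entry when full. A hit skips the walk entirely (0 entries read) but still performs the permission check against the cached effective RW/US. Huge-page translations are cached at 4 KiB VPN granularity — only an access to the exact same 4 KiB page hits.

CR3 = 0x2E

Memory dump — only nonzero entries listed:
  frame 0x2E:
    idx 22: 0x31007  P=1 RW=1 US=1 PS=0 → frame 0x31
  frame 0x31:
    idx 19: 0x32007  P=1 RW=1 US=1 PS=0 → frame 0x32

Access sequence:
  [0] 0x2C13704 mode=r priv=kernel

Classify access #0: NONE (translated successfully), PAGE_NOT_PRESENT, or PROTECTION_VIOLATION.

Trace:
#0 VA=0x2C13704 (r,kernel):
  [0] read 0x2E idx=22: raw=0x31007 flags P=1 W=1 U=1 S=0
  [1] read 0x31 idx=19: raw=0x32007 flags P=1 W=1 U=1 S=0
  → PA=0x32704  (2 entries read)

Access #0 fault: NONE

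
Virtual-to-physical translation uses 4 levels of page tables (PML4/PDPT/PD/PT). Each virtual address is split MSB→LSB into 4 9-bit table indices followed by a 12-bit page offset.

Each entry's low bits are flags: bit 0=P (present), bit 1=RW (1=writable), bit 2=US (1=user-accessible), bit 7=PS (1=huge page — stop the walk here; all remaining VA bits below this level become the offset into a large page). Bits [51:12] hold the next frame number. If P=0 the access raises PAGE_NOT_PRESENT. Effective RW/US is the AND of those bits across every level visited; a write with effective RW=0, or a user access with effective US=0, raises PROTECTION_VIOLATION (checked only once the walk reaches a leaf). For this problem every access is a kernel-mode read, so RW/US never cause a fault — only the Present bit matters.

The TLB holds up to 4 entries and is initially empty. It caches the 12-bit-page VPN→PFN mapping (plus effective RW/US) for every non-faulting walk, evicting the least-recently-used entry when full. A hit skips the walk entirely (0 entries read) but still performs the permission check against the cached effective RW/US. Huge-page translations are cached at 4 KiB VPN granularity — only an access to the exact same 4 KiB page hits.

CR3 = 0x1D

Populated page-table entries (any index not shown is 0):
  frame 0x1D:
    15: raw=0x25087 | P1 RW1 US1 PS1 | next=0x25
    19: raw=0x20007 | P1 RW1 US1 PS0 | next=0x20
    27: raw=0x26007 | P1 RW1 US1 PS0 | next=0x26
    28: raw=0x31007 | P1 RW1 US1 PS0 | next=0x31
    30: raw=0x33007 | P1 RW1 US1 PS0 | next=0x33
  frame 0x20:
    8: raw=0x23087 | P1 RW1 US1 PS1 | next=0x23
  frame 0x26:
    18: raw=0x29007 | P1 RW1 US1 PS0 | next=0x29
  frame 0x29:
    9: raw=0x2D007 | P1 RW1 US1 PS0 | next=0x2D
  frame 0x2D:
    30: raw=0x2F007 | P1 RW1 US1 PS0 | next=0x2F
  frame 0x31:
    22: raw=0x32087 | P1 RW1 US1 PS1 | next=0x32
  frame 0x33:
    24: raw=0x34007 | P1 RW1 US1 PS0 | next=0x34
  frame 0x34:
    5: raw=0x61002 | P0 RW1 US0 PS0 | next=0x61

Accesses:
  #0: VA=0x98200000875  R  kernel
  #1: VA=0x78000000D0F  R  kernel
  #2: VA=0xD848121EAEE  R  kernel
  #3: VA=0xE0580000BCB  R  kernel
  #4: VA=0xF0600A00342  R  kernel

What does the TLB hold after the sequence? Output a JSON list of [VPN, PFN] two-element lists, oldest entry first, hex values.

Per-access translation:
#0 VA=0x98200000875 (r,kernel):
  [0] read 0x1D idx=19: raw=0x20007 flags P=1 W=1 U=1 S=0
  [1] read 0x20 idx=8: raw=0x23087 flags P=1 W=1 U=1 S=1
  → PA=0x23875 (huge @L1)  (2 entries read)
#1 VA=0x78000000D0F (r,kernel):
  [0] read 0x1D idx=15: raw=0x25087 flags P=1 W=1 U=1 S=1
  → PA=0x25D0F (huge @L0)  (1 entries read)
#2 VA=0xD848121EAEE (r,kernel):
  [0] read 0x1D idx=27: raw=0x26007 flags P=1 W=1 U=1 S=0
  [1] read 0x26 idx=18: raw=0x29007 flags P=1 W=1 U=1 S=0
  [2] read 0x29 idx=9: raw=0x2D007 flags P=1 W=1 U=1 S=0
  [3] read 0x2D idx=30: raw=0x2F007 flags P=1 W=1 U=1 S=0
  → PA=0x2FAEE  (4 entries read)
#3 VA=0xE0580000BCB (r,kernel):
  [0] read 0x1D idx=28: raw=0x31007 flags P=1 W=1 U=1 S=0
  [1] read 0x31 idx=22: raw=0x32087 flags P=1 W=1 U=1 S=1
  → PA=0x32BCB (huge @L1)  (2 entries read)
#4 VA=0xF0600A00342 (r,kernel):
  [0] read 0x1D idx=30: raw=0x33007 flags P=1 W=1 U=1 S=0
  [1] read 0x33 idx=24: raw=0x34007 flags P=1 W=1 U=1 S=0
  [2] read 0x34 idx=5: raw=0x61002 flags P=0 W=1 U=0 S=0
  → PAGE_NOT_PRESENT  (3 entries read)

TLB: [["0x98200000", "0x23"], ["0x78000000", "0x25"], ["0xD848121E", "0x2F"], ["0xE0580000", "0x32"]]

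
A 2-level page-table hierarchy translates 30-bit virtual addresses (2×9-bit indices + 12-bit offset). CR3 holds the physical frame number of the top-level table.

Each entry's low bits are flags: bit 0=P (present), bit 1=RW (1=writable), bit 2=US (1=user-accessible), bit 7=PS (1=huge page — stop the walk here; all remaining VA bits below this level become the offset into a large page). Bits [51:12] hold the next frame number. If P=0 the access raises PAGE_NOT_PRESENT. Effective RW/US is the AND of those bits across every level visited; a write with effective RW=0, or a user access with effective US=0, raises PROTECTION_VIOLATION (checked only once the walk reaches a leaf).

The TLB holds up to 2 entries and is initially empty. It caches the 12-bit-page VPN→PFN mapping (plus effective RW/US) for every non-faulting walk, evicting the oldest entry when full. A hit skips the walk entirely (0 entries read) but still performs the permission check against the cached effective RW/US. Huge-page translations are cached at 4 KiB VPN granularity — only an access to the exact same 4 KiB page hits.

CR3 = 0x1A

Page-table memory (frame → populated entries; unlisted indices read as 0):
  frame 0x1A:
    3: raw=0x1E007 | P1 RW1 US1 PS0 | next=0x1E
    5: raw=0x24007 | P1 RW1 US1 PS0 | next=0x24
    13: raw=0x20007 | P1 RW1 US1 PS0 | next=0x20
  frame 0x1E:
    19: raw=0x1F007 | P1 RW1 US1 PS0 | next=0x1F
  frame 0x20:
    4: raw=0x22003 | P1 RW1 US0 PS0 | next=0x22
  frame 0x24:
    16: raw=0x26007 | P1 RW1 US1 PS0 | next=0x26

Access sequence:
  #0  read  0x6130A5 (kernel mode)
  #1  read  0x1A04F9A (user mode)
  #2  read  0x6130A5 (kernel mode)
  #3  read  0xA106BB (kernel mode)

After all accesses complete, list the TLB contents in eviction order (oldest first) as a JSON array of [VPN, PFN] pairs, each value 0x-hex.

Walk each access:
#0 VA=0x6130A5 (r,kernel):
  L0 @0x1A[3] → 0x1E007  P=1,RW=1,US=1,PS=0
  L1 @0x1E[19] → 0x1F007  P=1,RW=1,US=1,PS=0
  → PA=0x1F0A5  (2 entries read)
#1 VA=0x1A04F9A (r,user):
  L0 @0x1A[13] → 0x20007  P=1,RW=1,US=1,PS=0
  L1 @0x20[4] → 0x22003  P=1,RW=1,US=0,PS=0
  ⇒ fault: PROTECTION_VIOLATION  — 2 lookups
#2 VA=0x6130A5 (r,kernel):
  TLB hit vpn=0x613 → PA=0x1F0A5
#3 VA=0xA106BB (r,kernel):
  L0 @0x1A[5] → 0x24007  P=1,RW=1,US=1,PS=0
  L1 @0x24[16] → 0x26007  P=1,RW=1,US=1,PS=0
  → PA=0x266BB  (2 entries read)

TLB: [["0x613", "0x1F"], ["0xA10", "0x26"]]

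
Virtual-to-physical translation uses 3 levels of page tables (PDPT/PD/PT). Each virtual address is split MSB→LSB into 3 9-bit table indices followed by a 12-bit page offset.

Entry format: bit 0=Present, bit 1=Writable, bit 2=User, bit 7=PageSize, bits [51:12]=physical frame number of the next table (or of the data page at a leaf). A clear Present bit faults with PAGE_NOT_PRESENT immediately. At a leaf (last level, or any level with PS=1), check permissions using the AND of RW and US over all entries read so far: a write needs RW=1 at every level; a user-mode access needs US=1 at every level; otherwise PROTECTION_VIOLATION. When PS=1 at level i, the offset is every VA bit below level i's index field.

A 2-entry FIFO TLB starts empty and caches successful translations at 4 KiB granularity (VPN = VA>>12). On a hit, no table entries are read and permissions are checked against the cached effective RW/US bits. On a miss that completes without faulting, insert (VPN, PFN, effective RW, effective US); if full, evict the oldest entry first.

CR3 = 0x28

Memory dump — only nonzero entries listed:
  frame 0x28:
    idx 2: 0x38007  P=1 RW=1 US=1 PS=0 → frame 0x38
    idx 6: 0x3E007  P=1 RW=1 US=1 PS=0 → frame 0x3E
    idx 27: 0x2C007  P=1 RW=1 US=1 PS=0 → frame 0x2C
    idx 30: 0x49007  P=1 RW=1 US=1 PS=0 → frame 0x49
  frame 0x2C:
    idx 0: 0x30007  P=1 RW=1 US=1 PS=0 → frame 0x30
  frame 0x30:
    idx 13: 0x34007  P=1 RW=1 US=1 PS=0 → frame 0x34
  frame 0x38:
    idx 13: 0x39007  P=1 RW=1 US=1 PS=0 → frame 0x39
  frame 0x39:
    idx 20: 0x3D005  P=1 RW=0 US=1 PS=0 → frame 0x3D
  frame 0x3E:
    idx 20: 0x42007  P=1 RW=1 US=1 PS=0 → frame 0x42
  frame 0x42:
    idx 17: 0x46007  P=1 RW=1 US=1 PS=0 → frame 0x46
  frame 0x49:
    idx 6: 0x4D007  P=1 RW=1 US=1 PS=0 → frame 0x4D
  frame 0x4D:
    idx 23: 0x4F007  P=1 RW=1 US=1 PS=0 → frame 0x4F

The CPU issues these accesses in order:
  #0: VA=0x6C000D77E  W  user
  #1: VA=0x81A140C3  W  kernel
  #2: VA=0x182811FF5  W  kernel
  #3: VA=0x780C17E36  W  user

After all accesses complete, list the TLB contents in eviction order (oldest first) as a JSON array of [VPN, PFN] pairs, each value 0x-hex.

Trace:
#0 VA=0x6C000D77E (w,user):
  L0: frame=0x28 idx=27 entry=0x2C007 [P=1 RW=1 US=1 PS=0]
  L1: frame=0x2C idx=0 entry=0x30007 [P=1 RW=1 US=1 PS=0]
  L2: frame=0x30 idx=13 entry=0x34007 [P=1 RW=1 US=1 PS=0]
  → PA=0x3477E  (3 entries read)
#1 VA=0x81A140C3 (w,kernel):
  L0: frame=0x28 idx=2 entry=0x38007 [P=1 RW=1 US=1 PS=0]
  L1: frame=0x38 idx=13 entry=0x39007 [P=1 RW=1 US=1 PS=0]
  L2: frame=0x39 idx=20 entry=0x3D005 [P=1 RW=0 US=1 PS=0]
  ⇒ fault: PROTECTION_VIOLATION  — 3 lookups
#2 VA=0x182811FF5 (w,kernel):
  L0: frame=0x28 idx=6 entry=0x3E007 [P=1 RW=1 US=1 PS=0]
  L1: frame=0x3E idx=20 entry=0x42007 [P=1 RW=1 US=1 PS=0]
  L2: frame=0x42 idx=17 entry=0x46007 [P=1 RW=1 US=1 PS=0]
  → PA=0x46FF5  (3 entries read)
#3 VA=0x780C17E36 (w,user):
  L0: frame=0x28 idx=30 entry=0x49007 [P=1 RW=1 US=1 PS=0]
  L1: frame=0x49 idx=6 entry=0x4D007 [P=1 RW=1 US=1 PS=0]
  L2: frame=0x4D idx=23 entry=0x4F007 [P=1 RW=1 US=1 PS=0]
  → PA=0x4FE36  (3 entries read)

TLB: [["0x182811", "0x46"], ["0x780C17", "0x4F"]]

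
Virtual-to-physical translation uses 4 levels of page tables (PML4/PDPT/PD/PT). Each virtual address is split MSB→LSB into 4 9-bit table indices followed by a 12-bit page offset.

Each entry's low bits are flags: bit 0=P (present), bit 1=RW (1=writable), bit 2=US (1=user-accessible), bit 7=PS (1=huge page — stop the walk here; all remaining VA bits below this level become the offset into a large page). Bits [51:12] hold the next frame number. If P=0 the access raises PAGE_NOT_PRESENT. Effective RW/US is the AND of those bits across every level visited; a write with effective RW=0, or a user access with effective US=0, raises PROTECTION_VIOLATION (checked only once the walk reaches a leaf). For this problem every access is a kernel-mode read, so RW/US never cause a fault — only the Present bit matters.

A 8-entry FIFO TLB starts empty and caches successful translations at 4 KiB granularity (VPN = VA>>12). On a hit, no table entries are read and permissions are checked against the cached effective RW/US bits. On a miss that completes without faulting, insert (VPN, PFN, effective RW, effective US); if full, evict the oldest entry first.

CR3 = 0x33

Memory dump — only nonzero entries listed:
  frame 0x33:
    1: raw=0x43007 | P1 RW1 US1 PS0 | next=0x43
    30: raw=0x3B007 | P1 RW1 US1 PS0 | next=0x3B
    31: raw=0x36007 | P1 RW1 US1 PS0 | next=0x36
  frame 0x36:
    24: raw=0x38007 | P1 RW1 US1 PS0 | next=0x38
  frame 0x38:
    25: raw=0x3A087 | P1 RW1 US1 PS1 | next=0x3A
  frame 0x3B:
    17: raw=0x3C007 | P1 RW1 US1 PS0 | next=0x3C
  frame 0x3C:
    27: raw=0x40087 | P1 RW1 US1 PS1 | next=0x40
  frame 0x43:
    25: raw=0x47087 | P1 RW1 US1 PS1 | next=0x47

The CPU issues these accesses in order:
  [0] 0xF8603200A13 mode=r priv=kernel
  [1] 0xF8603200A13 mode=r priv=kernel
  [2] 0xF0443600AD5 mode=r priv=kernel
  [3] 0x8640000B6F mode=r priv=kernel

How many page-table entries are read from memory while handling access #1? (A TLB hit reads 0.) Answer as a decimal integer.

Per-access translation:
#0 VA=0xF8603200A13 (r,kernel):
  lvl0: tbl 0x33, slot 31 ⇒ 0x36007 (P1/RW1/US1/PS0)
  lvl1: tbl 0x36, slot 24 ⇒ 0x38007 (P1/RW1/US1/PS0)
  lvl2: tbl 0x38, slot 25 ⇒ 0x3A087 (P1/RW1/US1/PS1)
  ⇒ phys 0x3AA13 (huge @L2)  [3 reads]
#1 VA=0xF8603200A13 (r,kernel):
  TLB hit vpn=0xF8603200 → PA=0x3AA13
#2 VA=0xF0443600AD5 (r,kernel):
  lvl0: tbl 0x33, slot 30 ⇒ 0x3B007 (P1/RW1/US1/PS0)
  lvl1: tbl 0x3B, slot 17 ⇒ 0x3C007 (P1/RW1/US1/PS0)
  lvl2: tbl 0x3C, slot 27 ⇒ 0x40087 (P1/RW1/US1/PS1)
  ⇒ phys 0x40AD5 (huge @L2)  [3 reads]
#3 VA=0x8640000B6F (r,kernel):
  lvl0: tbl 0x33, slot 1 ⇒ 0x43007 (P1/RW1/US1/PS0)
  lvl1: tbl 0x43, slot 25 ⇒ 0x47087 (P1/RW1/US1/PS1)
  ⇒ phys 0x47B6F (huge @L1)  [2 reads]

Entries read for #1: 0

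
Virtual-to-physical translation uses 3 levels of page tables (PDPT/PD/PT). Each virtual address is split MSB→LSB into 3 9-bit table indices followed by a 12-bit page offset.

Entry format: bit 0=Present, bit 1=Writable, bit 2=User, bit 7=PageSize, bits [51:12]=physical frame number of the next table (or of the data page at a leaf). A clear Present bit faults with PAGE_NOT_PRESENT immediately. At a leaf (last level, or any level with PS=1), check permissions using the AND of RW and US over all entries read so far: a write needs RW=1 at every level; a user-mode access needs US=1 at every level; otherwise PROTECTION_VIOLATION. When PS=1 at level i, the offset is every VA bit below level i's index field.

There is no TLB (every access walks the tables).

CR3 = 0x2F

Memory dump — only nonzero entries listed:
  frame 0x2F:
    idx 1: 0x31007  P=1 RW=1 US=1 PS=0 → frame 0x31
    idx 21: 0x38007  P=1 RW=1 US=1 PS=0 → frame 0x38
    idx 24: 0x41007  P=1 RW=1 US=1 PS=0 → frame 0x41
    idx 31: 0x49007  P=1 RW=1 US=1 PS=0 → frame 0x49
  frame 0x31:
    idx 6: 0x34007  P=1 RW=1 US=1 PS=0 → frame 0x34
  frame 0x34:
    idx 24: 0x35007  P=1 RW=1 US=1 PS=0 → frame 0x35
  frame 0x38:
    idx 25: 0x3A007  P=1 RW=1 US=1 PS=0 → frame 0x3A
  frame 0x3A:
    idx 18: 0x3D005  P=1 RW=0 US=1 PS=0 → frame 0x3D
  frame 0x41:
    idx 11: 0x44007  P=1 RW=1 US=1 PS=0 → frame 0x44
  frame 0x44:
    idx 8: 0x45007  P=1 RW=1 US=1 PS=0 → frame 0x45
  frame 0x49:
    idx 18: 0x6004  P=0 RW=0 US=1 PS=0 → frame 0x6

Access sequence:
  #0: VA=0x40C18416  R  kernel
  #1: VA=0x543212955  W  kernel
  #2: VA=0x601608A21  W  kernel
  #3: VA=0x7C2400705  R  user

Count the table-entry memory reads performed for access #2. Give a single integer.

Walk each access:
#0 VA=0x40C18416 (r,kernel):
  lvl0: tbl 0x2F, slot 1 ⇒ 0x31007 (P1/RW1/US1/PS0)
  lvl1: tbl 0x31, slot 6 ⇒ 0x34007 (P1/RW1/US1/PS0)
  lvl2: tbl 0x34, slot 24 ⇒ 0x35007 (P1/RW1/US1/PS0)
  ✓ 0x35416  — 3 lookups
#1 VA=0x543212955 (w,kernel):
  lvl0: tbl 0x2F, slot 21 ⇒ 0x38007 (P1/RW1/US1/PS0)
  lvl1: tbl 0x38, slot 25 ⇒ 0x3A007 (P1/RW1/US1/PS0)
  lvl2: tbl 0x3A, slot 18 ⇒ 0x3D005 (P1/RW0/US1/PS0)
  → PROTECTION_VIOLATION  (3 entries read)
#2 VA=0x601608A21 (w,kernel):
  lvl0: tbl 0x2F, slot 24 ⇒ 0x41007 (P1/RW1/US1/PS0)
  lvl1: tbl 0x41, slot 11 ⇒ 0x44007 (P1/RW1/US1/PS0)
  lvl2: tbl 0x44, slot 8 ⇒ 0x45007 (P1/RW1/US1/PS0)
  ✓ 0x45A21  — 3 lookups
#3 VA=0x7C2400705 (r,user):
  lvl0: tbl 0x2F, slot 31 ⇒ 0x49007 (P1/RW1/US1/PS0)
  lvl1: tbl 0x49, slot 18 ⇒ 0x6004 (P0/RW0/US1/PS0)
  → PAGE_NOT_PRESENT  (2 entries read)

Entries read for #2: 3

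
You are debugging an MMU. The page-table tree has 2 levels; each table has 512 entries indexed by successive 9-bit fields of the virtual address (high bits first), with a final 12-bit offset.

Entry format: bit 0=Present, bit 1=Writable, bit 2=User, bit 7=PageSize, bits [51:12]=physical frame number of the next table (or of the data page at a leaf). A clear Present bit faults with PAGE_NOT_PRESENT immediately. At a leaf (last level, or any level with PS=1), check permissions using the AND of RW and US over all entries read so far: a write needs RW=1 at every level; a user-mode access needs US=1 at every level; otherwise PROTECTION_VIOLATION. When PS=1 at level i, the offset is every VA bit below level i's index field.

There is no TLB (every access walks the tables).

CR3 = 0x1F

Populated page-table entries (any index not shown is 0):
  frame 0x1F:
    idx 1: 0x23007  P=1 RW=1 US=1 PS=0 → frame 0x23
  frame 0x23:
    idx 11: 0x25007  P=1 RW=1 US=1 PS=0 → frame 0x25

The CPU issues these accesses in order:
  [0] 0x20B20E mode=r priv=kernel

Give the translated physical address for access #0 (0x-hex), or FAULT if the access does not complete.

Per-access translation:
#0 VA=0x20B20E (r,kernel):
  lvl0: tbl 0x1F, slot 1 ⇒ 0x23007 (P1/RW1/US1/PS0)
  lvl1: tbl 0x23, slot 11 ⇒ 0x25007 (P1/RW1/US1/PS0)
  → PA=0x2520E  (2 entries read)

Access #0 PA: 0x2520E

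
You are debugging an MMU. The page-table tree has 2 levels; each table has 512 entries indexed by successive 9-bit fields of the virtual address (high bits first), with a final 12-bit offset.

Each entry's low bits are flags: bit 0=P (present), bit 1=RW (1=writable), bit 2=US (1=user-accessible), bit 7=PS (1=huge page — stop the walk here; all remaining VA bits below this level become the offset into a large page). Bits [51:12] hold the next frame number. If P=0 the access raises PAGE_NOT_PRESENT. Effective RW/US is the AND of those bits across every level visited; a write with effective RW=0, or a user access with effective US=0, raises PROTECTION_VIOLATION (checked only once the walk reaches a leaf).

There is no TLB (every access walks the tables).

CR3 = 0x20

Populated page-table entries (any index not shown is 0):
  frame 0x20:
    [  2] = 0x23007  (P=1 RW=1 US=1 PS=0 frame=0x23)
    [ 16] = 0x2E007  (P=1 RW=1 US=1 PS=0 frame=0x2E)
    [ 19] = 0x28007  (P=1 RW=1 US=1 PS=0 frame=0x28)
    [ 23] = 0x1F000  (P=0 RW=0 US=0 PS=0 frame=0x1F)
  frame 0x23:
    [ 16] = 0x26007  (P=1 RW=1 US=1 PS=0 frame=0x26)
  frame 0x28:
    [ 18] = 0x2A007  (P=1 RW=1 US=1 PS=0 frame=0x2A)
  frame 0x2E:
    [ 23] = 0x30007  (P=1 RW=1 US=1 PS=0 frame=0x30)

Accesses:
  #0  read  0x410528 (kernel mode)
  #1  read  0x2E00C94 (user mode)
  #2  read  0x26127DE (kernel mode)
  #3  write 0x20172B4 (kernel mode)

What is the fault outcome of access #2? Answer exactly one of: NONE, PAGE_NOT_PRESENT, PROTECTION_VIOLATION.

Walk each access:
#0 VA=0x410528 (r,kernel):
  lvl0: tbl 0x20, slot 2 ⇒ 0x23007 (P1/RW1/US1/PS0)
  lvl1: tbl 0x23, slot 16 ⇒ 0x26007 (P1/RW1/US1/PS0)
  ⇒ phys 0x26528  [2 reads]
#1 VA=0x2E00C94 (r,user):
  lvl0: tbl 0x20, slot 23 ⇒ 0x1F000 (P0/RW0/US0/PS0)
  ✗ PAGE_NOT_PRESENT  [1 reads]
#2 VA=0x26127DE (r,kernel):
  lvl0: tbl 0x20, slot 19 ⇒ 0x28007 (P1/RW1/US1/PS0)
  lvl1: tbl 0x28, slot 18 ⇒ 0x2A007 (P1/RW1/US1/PS0)
  ⇒ phys 0x2A7DE  [2 reads]
#3 VA=0x20172B4 (w,kernel):
  lvl0: tbl 0x20, slot 16 ⇒ 0x2E007 (P1/RW1/US1/PS0)
  lvl1: tbl 0x2E, slot 23 ⇒ 0x30007 (P1/RW1/US1/PS0)
  ⇒ phys 0x302B4  [2 reads]

Access #2 fault: NONE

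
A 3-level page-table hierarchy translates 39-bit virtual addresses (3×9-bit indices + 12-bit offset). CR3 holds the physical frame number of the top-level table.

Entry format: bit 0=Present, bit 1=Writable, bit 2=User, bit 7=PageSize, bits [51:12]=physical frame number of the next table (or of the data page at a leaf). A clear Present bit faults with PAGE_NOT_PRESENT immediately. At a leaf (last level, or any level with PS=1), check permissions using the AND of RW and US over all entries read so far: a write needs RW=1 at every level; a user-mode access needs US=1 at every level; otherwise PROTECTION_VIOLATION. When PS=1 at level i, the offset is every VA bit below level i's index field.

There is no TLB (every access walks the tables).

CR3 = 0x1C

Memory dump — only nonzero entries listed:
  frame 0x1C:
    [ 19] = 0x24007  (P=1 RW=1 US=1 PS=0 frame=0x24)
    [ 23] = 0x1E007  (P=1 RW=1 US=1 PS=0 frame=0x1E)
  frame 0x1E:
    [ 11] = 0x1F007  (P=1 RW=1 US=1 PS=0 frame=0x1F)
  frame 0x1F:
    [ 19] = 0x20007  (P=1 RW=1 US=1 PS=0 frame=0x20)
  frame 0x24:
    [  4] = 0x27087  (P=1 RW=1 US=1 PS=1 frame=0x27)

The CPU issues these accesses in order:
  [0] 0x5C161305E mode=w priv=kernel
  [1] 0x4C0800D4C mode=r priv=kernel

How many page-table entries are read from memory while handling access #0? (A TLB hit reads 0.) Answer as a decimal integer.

Trace:
#0 VA=0x5C161305E (w,kernel):
  lvl0: tbl 0x1C, slot 23 ⇒ 0x1E007 (P1/RW1/US1/PS0)
  lvl1: tbl 0x1E, slot 11 ⇒ 0x1F007 (P1/RW1/US1/PS0)
  lvl2: tbl 0x1F, slot 19 ⇒ 0x20007 (P1/RW1/US1/PS0)
  → PA=0x2005E  (3 entries read)
#1 VA=0x4C0800D4C (r,kernel):
  lvl0: tbl 0x1C, slot 19 ⇒ 0x24007 (P1/RW1/US1/PS0)
  lvl1: tbl 0x24, slot 4 ⇒ 0x27087 (P1/RW1/US1/PS1)
  → PA=0x27D4C (huge @L1)  (2 entries read)

Entries read for #0: 3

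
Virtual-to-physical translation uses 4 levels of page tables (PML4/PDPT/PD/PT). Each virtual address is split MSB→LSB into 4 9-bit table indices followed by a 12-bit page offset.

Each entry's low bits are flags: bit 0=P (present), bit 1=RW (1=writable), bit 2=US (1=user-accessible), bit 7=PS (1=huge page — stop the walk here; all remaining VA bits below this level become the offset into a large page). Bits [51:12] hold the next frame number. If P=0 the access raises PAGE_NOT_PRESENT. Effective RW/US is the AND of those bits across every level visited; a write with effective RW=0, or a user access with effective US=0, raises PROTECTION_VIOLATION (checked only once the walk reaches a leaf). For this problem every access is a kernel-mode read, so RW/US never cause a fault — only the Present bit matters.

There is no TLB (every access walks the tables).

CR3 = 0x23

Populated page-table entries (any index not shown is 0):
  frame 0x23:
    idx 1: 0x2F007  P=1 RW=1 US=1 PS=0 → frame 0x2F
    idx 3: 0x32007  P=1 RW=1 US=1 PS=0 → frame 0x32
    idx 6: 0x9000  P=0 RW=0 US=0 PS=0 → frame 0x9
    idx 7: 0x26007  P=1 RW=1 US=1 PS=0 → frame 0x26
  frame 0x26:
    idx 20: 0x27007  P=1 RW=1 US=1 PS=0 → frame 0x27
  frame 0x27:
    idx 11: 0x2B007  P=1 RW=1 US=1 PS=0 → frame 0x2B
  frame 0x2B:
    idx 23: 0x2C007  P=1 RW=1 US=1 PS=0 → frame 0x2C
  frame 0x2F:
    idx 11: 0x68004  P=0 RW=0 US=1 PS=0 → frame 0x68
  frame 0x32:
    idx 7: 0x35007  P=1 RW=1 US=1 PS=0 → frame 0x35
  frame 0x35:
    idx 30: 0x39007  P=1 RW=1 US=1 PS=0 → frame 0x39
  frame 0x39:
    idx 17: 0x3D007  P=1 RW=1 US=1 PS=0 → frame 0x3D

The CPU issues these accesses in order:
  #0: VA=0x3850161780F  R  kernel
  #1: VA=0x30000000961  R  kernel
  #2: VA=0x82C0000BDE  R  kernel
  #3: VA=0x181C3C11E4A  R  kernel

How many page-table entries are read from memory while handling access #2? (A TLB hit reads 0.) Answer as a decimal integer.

Walk each access:
#0 VA=0x3850161780F (r,kernel):
  L0: frame=0x23 idx=7 entry=0x26007 [P=1 RW=1 US=1 PS=0]
  L1: frame=0x26 idx=20 entry=0x27007 [P=1 RW=1 US=1 PS=0]
  L2: frame=0x27 idx=11 entry=0x2B007 [P=1 RW=1 US=1 PS=0]
  L3: frame=0x2B idx=23 entry=0x2C007 [P=1 RW=1 US=1 PS=0]
  → PA=0x2C80F  (4 entries read)
#1 VA=0x30000000961 (r,kernel):
  L0: frame=0x23 idx=6 entry=0x9000 [P=0 RW=0 US=0 PS=0]
  ⇒ fault: PAGE_NOT_PRESENT  — 1 lookups
#2 VA=0x82C0000BDE (r,kernel):
  L0: frame=0x23 idx=1 entry=0x2F007 [P=1 RW=1 US=1 PS=0]
  L1: frame=0x2F idx=11 entry=0x68004 [P=0 RW=0 US=1 PS=0]
  ⇒ fault: PAGE_NOT_PRESENT  — 2 lookups
#3 VA=0x181C3C11E4A (r,kernel):
  L0: frame=0x23 idx=3 entry=0x32007 [P=1 RW=1 US=1 PS=0]
  L1: frame=0x32 idx=7 entry=0x35007 [P=1 RW=1 US=1 PS=0]
  L2: frame=0x35 idx=30 entry=0x39007 [P=1 RW=1 US=1 PS=0]
  L3: frame=0x39 idx=17 entry=0x3D007 [P=1 RW=1 US=1 PS=0]
  → PA=0x3DE4A  (4 entries read)

Entries read for #2: 2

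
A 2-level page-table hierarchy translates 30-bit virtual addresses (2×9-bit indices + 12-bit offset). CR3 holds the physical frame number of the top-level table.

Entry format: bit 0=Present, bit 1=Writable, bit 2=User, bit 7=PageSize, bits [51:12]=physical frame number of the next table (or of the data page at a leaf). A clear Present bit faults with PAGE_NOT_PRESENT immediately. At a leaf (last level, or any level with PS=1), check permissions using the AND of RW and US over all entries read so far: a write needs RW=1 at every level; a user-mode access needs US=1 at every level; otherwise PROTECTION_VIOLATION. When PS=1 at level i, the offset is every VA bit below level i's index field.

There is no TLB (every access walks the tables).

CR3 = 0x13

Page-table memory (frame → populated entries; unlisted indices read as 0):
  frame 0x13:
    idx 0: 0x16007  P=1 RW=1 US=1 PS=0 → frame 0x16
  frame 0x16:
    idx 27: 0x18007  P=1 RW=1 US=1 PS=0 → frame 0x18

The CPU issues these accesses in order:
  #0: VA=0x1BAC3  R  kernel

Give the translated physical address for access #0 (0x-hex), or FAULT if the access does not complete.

Trace:
#0 VA=0x1BAC3 (r,kernel):
  L0: frame=0x13 idx=0 entry=0x16007 [P=1 RW=1 US=1 PS=0]
  L1: frame=0x16 idx=27 entry=0x18007 [P=1 RW=1 US=1 PS=0]
  ✓ 0x18AC3  — 2 lookups

Access #0 PA: 0x18AC3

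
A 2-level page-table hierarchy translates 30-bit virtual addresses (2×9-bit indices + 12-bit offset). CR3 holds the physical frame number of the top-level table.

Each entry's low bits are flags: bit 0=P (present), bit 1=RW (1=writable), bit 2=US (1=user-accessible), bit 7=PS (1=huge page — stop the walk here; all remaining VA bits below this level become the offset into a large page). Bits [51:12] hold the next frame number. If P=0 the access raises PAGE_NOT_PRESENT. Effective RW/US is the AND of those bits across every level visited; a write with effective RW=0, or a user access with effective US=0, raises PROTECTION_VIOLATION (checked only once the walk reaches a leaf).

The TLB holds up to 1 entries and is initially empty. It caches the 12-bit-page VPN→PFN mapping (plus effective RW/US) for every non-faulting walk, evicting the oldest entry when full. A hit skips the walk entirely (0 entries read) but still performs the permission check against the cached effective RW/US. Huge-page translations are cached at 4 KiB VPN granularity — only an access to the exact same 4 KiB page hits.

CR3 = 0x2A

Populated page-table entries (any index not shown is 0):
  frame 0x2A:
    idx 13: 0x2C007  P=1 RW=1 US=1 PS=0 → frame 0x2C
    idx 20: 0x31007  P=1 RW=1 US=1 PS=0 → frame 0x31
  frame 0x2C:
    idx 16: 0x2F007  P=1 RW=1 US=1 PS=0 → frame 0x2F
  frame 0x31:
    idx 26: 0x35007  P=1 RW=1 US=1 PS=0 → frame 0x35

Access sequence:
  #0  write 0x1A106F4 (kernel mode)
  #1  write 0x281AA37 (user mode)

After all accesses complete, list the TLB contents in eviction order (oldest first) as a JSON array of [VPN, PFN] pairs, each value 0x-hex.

Walk each access:
#0 VA=0x1A106F4 (w,kernel):
  lvl0: tbl 0x2A, slot 13 ⇒ 0x2C007 (P1/RW1/US1/PS0)
  lvl1: tbl 0x2C, slot 16 ⇒ 0x2F007 (P1/RW1/US1/PS0)
  → PA=0x2F6F4  (2 entries read)
#1 VA=0x281AA37 (w,user):
  lvl0: tbl 0x2A, slot 20 ⇒ 0x31007 (P1/RW1/US1/PS0)
  lvl1: tbl 0x31, slot 26 ⇒ 0x35007 (P1/RW1/US1/PS0)
  → PA=0x35A37  (2 entries read)

TLB: [["0x281A", "0x35"]]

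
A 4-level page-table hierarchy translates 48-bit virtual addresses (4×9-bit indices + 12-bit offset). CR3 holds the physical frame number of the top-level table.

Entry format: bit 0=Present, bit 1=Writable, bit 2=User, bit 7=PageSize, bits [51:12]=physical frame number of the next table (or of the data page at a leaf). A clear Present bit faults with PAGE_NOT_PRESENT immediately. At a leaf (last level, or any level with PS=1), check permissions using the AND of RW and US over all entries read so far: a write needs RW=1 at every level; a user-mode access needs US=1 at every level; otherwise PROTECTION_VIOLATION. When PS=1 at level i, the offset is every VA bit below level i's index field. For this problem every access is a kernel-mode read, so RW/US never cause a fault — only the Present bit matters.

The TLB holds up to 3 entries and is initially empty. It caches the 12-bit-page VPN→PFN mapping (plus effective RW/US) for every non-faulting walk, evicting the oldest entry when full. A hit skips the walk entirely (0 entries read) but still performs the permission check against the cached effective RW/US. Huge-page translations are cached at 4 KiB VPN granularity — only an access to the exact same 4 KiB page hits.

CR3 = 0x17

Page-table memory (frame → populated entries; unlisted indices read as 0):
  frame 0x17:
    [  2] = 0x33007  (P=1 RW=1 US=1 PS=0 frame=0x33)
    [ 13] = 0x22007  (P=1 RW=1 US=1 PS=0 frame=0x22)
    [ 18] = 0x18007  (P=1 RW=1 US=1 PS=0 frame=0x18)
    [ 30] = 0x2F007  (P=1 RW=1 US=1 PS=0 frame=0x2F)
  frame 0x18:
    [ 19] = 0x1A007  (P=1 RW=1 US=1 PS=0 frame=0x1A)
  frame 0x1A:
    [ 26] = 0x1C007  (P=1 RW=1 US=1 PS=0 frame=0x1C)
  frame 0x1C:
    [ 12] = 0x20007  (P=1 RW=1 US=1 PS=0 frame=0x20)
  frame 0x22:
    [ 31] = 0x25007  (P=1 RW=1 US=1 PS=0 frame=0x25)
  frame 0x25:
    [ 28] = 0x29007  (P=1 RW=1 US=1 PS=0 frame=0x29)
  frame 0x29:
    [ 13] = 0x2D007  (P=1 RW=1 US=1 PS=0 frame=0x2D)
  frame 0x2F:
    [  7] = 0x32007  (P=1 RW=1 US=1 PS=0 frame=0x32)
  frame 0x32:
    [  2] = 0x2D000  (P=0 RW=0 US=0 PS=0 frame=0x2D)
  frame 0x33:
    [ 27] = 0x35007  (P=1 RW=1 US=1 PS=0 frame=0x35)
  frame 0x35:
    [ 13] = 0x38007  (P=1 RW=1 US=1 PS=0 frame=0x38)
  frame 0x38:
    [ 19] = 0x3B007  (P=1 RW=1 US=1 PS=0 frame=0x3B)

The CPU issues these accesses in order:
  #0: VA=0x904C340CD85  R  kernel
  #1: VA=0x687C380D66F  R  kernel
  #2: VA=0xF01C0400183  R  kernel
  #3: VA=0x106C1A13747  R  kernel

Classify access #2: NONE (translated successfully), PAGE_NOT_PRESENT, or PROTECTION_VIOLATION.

Per-access translation:
#0 VA=0x904C340CD85 (r,kernel):
  [0] read 0x17 idx=18: raw=0x18007 flags P=1 W=1 U=1 S=0
  [1] read 0x18 idx=19: raw=0x1A007 flags P=1 W=1 U=1 S=0
  [2] read 0x1A idx=26: raw=0x1C007 flags P=1 W=1 U=1 S=0
  [3] read 0x1C idx=12: raw=0x20007 flags P=1 W=1 U=1 S=0
  → PA=0x20D85  (4 entries read)
#1 VA=0x687C380D66F (r,kernel):
  [0] read 0x17 idx=13: raw=0x22007 flags P=1 W=1 U=1 S=0
  [1] read 0x22 idx=31: raw=0x25007 flags P=1 W=1 U=1 S=0
  [2] read 0x25 idx=28: raw=0x29007 flags P=1 W=1 U=1 S=0
  [3] read 0x29 idx=13: raw=0x2D007 flags P=1 W=1 U=1 S=0
  → PA=0x2D66F  (4 entries read)
#2 VA=0xF01C0400183 (r,kernel):
  [0] read 0x17 idx=30: raw=0x2F007 flags P=1 W=1 U=1 S=0
  [1] read 0x2F idx=7: raw=0x32007 flags P=1 W=1 U=1 S=0
  [2] read 0x32 idx=2: raw=0x2D000 flags P=0 W=0 U=0 S=0
  → PAGE_NOT_PRESENT  (3 entries read)
#3 VA=0x106C1A13747 (r,kernel):
  [0] read 0x17 idx=2: raw=0x33007 flags P=1 W=1 U=1 S=0
  [1] read 0x33 idx=27: raw=0x35007 flags P=1 W=1 U=1 S=0
  [2] read 0x35 idx=13: raw=0x38007 flags P=1 W=1 U=1 S=0
  [3] read 0x38 idx=19: raw=0x3B007 flags P=1 W=1 U=1 S=0
  → PA=0x3B747  (4 entries read)

Access #2 fault: PAGE_NOT_PRESENT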